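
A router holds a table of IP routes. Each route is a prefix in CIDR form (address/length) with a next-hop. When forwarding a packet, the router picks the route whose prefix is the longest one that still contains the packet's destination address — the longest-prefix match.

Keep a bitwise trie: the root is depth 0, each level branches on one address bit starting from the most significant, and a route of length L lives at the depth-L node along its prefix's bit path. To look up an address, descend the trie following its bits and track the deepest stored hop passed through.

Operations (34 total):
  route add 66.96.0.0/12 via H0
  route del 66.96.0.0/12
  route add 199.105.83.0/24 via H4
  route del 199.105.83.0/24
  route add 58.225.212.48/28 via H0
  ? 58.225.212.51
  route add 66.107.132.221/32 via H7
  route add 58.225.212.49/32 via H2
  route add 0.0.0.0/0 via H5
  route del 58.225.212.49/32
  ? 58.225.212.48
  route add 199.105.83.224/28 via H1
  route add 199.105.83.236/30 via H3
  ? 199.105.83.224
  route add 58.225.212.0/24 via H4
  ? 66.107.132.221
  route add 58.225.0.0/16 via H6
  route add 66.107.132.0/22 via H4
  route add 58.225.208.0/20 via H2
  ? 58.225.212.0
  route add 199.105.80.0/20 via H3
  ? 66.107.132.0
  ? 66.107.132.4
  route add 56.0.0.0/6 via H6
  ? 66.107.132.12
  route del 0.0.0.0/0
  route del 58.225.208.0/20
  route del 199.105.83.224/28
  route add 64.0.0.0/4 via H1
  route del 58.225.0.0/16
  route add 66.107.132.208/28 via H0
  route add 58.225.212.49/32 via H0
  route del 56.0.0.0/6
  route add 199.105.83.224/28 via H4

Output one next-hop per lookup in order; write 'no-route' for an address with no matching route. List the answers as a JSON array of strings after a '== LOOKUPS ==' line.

Trace:
  + 66.96.0.0/12 (H0) depth=12
  del 66.96.0.0/12 (clear depth 12)
  + 199.105.83.0/24 (H4) depth=24
  del 199.105.83.0/24 (clear depth 24)
  + 58.225.212.48/28 (H0) depth=28
  ? 58.225.212.51  path d0:-→d1:-→d2:-→d3:-→d4:-→d5:-→d6:-→d7:-→d8:-→d9:-→d10:-→d11:-→d12:-→d13:-→d14:-→d15:-→d16:-→d17:-→d18:-→d19:-→d20:-→d21:-→d22:-→d23:-→d24:-→d25:-→d26:-→d27:-→d28:H0  best=H0
  + 66.107.132.221/32 (H7) depth=32
  + 58.225.212.49/32 (H2) depth=32
  + 0.0.0.0/0 (H5) depth=0
  del 58.225.212.49/32 (clear depth 32)
  ? 58.225.212.48  path d0:H5→d1:-→d2:-→d3:-→d4:-→d5:-→d6:-→d7:-→d8:-→d9:-→d10:-→d11:-→d12:-→d13:-→d14:-→d15:-→d16:-→d17:-→d18:-→d19:-→d20:-→d21:-→d22:-→d23:-→d24:-→d25:-→d26:-→d27:-→d28:H0→d29:-→d30:-→d31:-  best=H0
  + 199.105.83.224/28 (H1) depth=28
  + 199.105.83.236/30 (H3) depth=30
  ? 199.105.83.224  path d0:H5→d1:-→d2:-→d3:-→d4:-→d5:-→d6:-→d7:-→d8:-→d9:-→d10:-→d11:-→d12:-→d13:-→d14:-→d15:-→d16:-→d17:-→d18:-→d19:-→d20:-→d21:-→d22:-→d23:-→d24:-→d25:-→d26:-→d27:-→d28:H1  best=H1
  + 58.225.212.0/24 (H4) depth=24
  ? 66.107.132.221  path d0:H5→d1:-→d2:-→d3:-→d4:-→d5:-→d6:-→d7:-→d8:-→d9:-→d10:-→d11:-→d12:-→d13:-→d14:-→d15:-→d16:-→d17:-→d18:-→d19:-→d20:-→d21:-→d22:-→d23:-→d24:-→d25:-→d26:-→d27:-→d28:-→d29:-→d30:-→d31:-→d32:H7  best=H7
  + 58.225.0.0/16 (H6) depth=16
  + 66.107.132.0/22 (H4) depth=22
  + 58.225.208.0/20 (H2) depth=20
  ? 58.225.212.0  path d0:H5→d1:-→d2:-→d3:-→d4:-→d5:-→d6:-→d7:-→d8:-→d9:-→d10:-→d11:-→d12:-→d13:-→d14:-→d15:-→d16:H6→d17:-→d18:-→d19:-→d20:H2→d21:-→d22:-→d23:-→d24:H4→d25:-→d26:-  best=H4
  + 199.105.80.0/20 (H3) depth=20
  ? 66.107.132.0  path d0:H5→d1:-→d2:-→d3:-→d4:-→d5:-→d6:-→d7:-→d8:-→d9:-→d10:-→d11:-→d12:-→d13:-→d14:-→d15:-→d16:-→d17:-→d18:-→d19:-→d20:-→d21:-→d22:H4→d23:-→d24:-  best=H4
  ? 66.107.132.4  path d0:H5→d1:-→d2:-→d3:-→d4:-→d5:-→d6:-→d7:-→d8:-→d9:-→d10:-→d11:-→d12:-→d13:-→d14:-→d15:-→d16:-→d17:-→d18:-→d19:-→d20:-→d21:-→d22:H4→d23:-→d24:-  best=H4
  + 56.0.0.0/6 (H6) depth=6
  ? 66.107.132.12  path d0:H5→d1:-→d2:-→d3:-→d4:-→d5:-→d6:-→d7:-→d8:-→d9:-→d10:-→d11:-→d12:-→d13:-→d14:-→d15:-→d16:-→d17:-→d18:-→d19:-→d20:-→d21:-→d22:H4→d23:-→d24:-  best=H4
  del 0.0.0.0/0 (clear depth 0)
  del 58.225.208.0/20 (clear depth 20)
  del 199.105.83.224/28 (clear depth 28)
  + 64.0.0.0/4 (H1) depth=4
  del 58.225.0.0/16 (clear depth 16)
  + 66.107.132.208/28 (H0) depth=28
  + 58.225.212.49/32 (H0) depth=32
  del 56.0.0.0/6 (clear depth 6)
  + 199.105.83.224/28 (H4) depth=28

== LOOKUPS ==
["H0","H0","H1","H7","H4","H4","H4","H4"]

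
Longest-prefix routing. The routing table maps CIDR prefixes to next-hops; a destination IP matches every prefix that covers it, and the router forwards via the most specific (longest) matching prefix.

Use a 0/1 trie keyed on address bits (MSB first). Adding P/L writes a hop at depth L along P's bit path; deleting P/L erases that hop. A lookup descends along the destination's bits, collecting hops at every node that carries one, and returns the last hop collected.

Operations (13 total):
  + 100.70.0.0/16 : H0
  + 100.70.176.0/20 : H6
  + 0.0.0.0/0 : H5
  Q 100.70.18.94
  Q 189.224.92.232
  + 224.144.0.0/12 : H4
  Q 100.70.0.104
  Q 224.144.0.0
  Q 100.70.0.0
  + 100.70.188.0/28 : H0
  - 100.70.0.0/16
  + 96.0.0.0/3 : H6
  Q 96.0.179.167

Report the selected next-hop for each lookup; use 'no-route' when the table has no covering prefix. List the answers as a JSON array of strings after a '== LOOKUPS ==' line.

Apply in order:
  + 100.70.0.0/16 (H0) depth=16
  + 100.70.176.0/20 (H6) depth=20
  + 0.0.0.0/0 (H5) depth=0
  ? 100.70.18.94  path d0:H5→d1:-→d2:-→d3:-→d4:-→d5:-→d6:-→d7:-→d8:-→d9:-→d10:-→d11:-→d12:-→d13:-→d14:-→d15:-→d16:H0  best=H0
  ? 189.224.92.232  path d0:H5  best=H5
  + 224.144.0.0/12 (H4) depth=12
  ? 100.70.0.104  path d0:H5→d1:-→d2:-→d3:-→d4:-→d5:-→d6:-→d7:-→d8:-→d9:-→d10:-→d11:-→d12:-→d13:-→d14:-→d15:-→d16:H0  best=H0
  ? 224.144.0.0  path d0:H5→d1:-→d2:-→d3:-→d4:-→d5:-→d6:-→d7:-→d8:-→d9:-→d10:-→d11:-→d12:H4  best=H4
  ? 100.70.0.0  path d0:H5→d1:-→d2:-→d3:-→d4:-→d5:-→d6:-→d7:-→d8:-→d9:-→d10:-→d11:-→d12:-→d13:-→d14:-→d15:-→d16:H0  best=H0
  + 100.70.188.0/28 (H0) depth=28
  del 100.70.0.0/16 (clear depth 16)
  + 96.0.0.0/3 (H6) depth=3
  ? 96.0.179.167  path d0:H5→d1:-→d2:-→d3:H6→d4:-→d5:-  best=H6

== LOOKUPS ==
["H0","H5","H0","H4","H0","H6"]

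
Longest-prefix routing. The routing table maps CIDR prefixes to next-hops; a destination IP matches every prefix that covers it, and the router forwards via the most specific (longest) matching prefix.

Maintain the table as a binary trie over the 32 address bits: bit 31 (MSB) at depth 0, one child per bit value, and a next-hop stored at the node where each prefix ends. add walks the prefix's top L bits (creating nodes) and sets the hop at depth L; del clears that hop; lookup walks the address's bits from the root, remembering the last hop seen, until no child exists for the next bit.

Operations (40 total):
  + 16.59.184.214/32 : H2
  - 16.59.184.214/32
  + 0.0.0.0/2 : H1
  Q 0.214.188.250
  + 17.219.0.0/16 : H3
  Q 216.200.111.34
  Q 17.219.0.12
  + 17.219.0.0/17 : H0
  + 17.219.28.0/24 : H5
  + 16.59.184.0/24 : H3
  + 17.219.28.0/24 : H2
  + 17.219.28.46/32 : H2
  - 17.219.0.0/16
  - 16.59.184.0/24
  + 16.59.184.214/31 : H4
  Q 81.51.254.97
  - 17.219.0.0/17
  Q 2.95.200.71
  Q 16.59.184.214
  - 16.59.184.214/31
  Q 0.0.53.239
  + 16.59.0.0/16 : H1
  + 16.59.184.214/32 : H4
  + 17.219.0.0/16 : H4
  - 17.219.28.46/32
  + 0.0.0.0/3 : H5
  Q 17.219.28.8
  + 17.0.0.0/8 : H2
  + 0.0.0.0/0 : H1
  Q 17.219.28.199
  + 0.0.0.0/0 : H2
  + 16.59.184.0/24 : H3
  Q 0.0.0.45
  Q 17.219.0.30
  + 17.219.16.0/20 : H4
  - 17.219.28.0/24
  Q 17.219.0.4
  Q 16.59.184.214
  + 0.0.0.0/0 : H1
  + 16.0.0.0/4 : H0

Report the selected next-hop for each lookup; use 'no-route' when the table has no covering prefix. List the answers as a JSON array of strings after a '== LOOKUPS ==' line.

Apply in order:
  add 16.59.184.214/32 -> H2 at depth 32
  del 16.59.184.214/32 (clear depth 32)
  add 0.0.0.0/2 -> H1 at depth 2
  ? 0.214.188.250  path d0:-→d1:-→d2:H1→d3:-  best=H1
  add 17.219.0.0/16 -> H3 at depth 16
  ? 216.200.111.34  path d0:-  best=no-route
  ? 17.219.0.12  path d0:-→d1:-→d2:H1→d3:-→d4:-→d5:-→d6:-→d7:-→d8:-→d9:-→d10:-→d11:-→d12:-→d13:-→d14:-→d15:-→d16:H3  best=H3
  add 17.219.0.0/17 -> H0 at depth 17
  add 17.219.28.0/24 -> H5 at depth 24
  add 16.59.184.0/24 -> H3 at depth 24
  add 17.219.28.0/24 -> H2 at depth 24
  add 17.219.28.46/32 -> H2 at depth 32
  del 17.219.0.0/16 (clear depth 16)
  del 16.59.184.0/24 (clear depth 24)
  add 16.59.184.214/31 -> H4 at depth 31
  ? 81.51.254.97  path d0:-→d1:-  best=no-route
  del 17.219.0.0/17 (clear depth 17)
  ? 2.95.200.71  path d0:-→d1:-→d2:H1→d3:-  best=H1
  ? 16.59.184.214  path d0:-→d1:-→d2:H1→d3:-→d4:-→d5:-→d6:-→d7:-→d8:-→d9:-→d10:-→d11:-→d12:-→d13:-→d14:-→d15:-→d16:-→d17:-→d18:-→d19:-→d20:-→d21:-→d22:-→d23:-→d24:-→d25:-→d26:-→d27:-→d28:-→d29:-→d30:-→d31:H4→d32:-  best=H4
  del 16.59.184.214/31 (clear depth 31)
  ? 0.0.53.239  path d0:-→d1:-→d2:H1→d3:-  best=H1
  add 16.59.0.0/16 -> H1 at depth 16
  add 16.59.184.214/32 -> H4 at depth 32
  add 17.219.0.0/16 -> H4 at depth 16
  del 17.219.28.46/32 (clear depth 32)
  add 0.0.0.0/3 -> H5 at depth 3
  ? 17.219.28.8  path d0:-→d1:-→d2:H1→d3:H5→d4:-→d5:-→d6:-→d7:-→d8:-→d9:-→d10:-→d11:-→d12:-→d13:-→d14:-→d15:-→d16:H4→d17:-→d18:-→d19:-→d20:-→d21:-→d22:-→d23:-→d24:H2→d25:-→d26:-  best=H2
  add 17.0.0.0/8 -> H2 at depth 8
  add 0.0.0.0/0 -> H1 at depth 0
  ? 17.219.28.199  path d0:H1→d1:-→d2:H1→d3:H5→d4:-→d5:-→d6:-→d7:-→d8:H2→d9:-→d10:-→d11:-→d12:-→d13:-→d14:-→d15:-→d16:H4→d17:-→d18:-→d19:-→d20:-→d21:-→d22:-→d23:-→d24:H2  best=H2
  add 0.0.0.0/0 -> H2 at depth 0
  add 16.59.184.0/24 -> H3 at depth 24
  ? 0.0.0.45  path d0:H2→d1:-→d2:H1→d3:H5  best=H5
  ? 17.219.0.30  path d0:H2→d1:-→d2:H1→d3:H5→d4:-→d5:-→d6:-→d7:-→d8:H2→d9:-→d10:-→d11:-→d12:-→d13:-→d14:-→d15:-→d16:H4→d17:-→d18:-→d19:-  best=H4
  add 17.219.16.0/20 -> H4 at depth 20
  del 17.219.28.0/24 (clear depth 24)
  ? 17.219.0.4  path d0:H2→d1:-→d2:H1→d3:H5→d4:-→d5:-→d6:-→d7:-→d8:H2→d9:-→d10:-→d11:-→d12:-→d13:-→d14:-→d15:-→d16:H4→d17:-→d18:-→d19:-  best=H4
  ? 16.59.184.214  path d0:H2→d1:-→d2:H1→d3:H5→d4:-→d5:-→d6:-→d7:-→d8:-→d9:-→d10:-→d11:-→d12:-→d13:-→d14:-→d15:-→d16:H1→d17:-→d18:-→d19:-→d20:-→d21:-→d22:-→d23:-→d24:H3→d25:-→d26:-→d27:-→d28:-→d29:-→d30:-→d31:-→d32:H4  best=H4
  add 0.0.0.0/0 -> H1 at depth 0
  add 16.0.0.0/4 -> H0 at depth 4

== LOOKUPS ==
["H1","no-route","H3","no-route","H1","H4","H1","H2","H2","H5","H4","H4","H4"]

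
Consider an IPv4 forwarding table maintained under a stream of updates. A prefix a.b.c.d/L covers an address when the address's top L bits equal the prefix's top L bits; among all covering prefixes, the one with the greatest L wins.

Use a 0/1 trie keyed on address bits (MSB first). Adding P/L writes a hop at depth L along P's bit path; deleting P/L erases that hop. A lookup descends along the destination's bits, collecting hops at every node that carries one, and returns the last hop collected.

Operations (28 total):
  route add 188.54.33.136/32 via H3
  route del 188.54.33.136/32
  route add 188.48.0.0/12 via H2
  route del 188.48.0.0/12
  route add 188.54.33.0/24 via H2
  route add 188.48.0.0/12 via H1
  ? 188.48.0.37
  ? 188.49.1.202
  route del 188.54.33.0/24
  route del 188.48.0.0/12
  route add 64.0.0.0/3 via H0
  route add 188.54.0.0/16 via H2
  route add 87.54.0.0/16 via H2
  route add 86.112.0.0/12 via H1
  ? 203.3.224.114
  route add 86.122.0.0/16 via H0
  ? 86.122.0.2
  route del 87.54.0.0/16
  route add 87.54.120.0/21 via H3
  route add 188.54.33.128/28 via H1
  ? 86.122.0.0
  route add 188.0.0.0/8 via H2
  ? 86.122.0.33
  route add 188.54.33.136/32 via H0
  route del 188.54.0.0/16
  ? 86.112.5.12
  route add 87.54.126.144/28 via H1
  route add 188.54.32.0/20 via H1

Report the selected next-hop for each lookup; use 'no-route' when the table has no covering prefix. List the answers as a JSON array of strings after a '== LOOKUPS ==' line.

Apply in order:
  + 188.54.33.136/32 (H3) depth=32
  del 188.54.33.136/32 (clear depth 32)
  + 188.48.0.0/12 (H2) depth=12
  del 188.48.0.0/12 (clear depth 12)
  + 188.54.33.0/24 (H2) depth=24
  + 188.48.0.0/12 (H1) depth=12
  ? 188.48.0.37  path d0:-→d1:-→d2:-→d3:-→d4:-→d5:-→d6:-→d7:-→d8:-→d9:-→d10:-→d11:-→d12:H1→d13:-  best=H1
  ? 188.49.1.202  path d0:-→d1:-→d2:-→d3:-→d4:-→d5:-→d6:-→d7:-→d8:-→d9:-→d10:-→d11:-→d12:H1→d13:-  best=H1
  del 188.54.33.0/24 (clear depth 24)
  del 188.48.0.0/12 (clear depth 12)
  + 64.0.0.0/3 (H0) depth=3
  + 188.54.0.0/16 (H2) depth=16
  + 87.54.0.0/16 (H2) depth=16
  + 86.112.0.0/12 (H1) depth=12
  ? 203.3.224.114  path d0:-→d1:-  best=no-route
  + 86.122.0.0/16 (H0) depth=16
  ? 86.122.0.2  path d0:-→d1:-→d2:-→d3:H0→d4:-→d5:-→d6:-→d7:-→d8:-→d9:-→d10:-→d11:-→d12:H1→d13:-→d14:-→d15:-→d16:H0  best=H0
  del 87.54.0.0/16 (clear depth 16)
  + 87.54.120.0/21 (H3) depth=21
  + 188.54.33.128/28 (H1) depth=28
  ? 86.122.0.0  path d0:-→d1:-→d2:-→d3:H0→d4:-→d5:-→d6:-→d7:-→d8:-→d9:-→d10:-→d11:-→d12:H1→d13:-→d14:-→d15:-→d16:H0  best=H0
  + 188.0.0.0/8 (H2) depth=8
  ? 86.122.0.33  path d0:-→d1:-→d2:-→d3:H0→d4:-→d5:-→d6:-→d7:-→d8:-→d9:-→d10:-→d11:-→d12:H1→d13:-→d14:-→d15:-→d16:H0  best=H0
  + 188.54.33.136/32 (H0) depth=32
  del 188.54.0.0/16 (clear depth 16)
  ? 86.112.5.12  path d0:-→d1:-→d2:-→d3:H0→d4:-→d5:-→d6:-→d7:-→d8:-→d9:-→d10:-→d11:-→d12:H1  best=H1
  + 87.54.126.144/28 (H1) depth=28
  + 188.54.32.0/20 (H1) depth=20

== LOOKUPS ==
["H1","H1","no-route","H0","H0","H0","H1"]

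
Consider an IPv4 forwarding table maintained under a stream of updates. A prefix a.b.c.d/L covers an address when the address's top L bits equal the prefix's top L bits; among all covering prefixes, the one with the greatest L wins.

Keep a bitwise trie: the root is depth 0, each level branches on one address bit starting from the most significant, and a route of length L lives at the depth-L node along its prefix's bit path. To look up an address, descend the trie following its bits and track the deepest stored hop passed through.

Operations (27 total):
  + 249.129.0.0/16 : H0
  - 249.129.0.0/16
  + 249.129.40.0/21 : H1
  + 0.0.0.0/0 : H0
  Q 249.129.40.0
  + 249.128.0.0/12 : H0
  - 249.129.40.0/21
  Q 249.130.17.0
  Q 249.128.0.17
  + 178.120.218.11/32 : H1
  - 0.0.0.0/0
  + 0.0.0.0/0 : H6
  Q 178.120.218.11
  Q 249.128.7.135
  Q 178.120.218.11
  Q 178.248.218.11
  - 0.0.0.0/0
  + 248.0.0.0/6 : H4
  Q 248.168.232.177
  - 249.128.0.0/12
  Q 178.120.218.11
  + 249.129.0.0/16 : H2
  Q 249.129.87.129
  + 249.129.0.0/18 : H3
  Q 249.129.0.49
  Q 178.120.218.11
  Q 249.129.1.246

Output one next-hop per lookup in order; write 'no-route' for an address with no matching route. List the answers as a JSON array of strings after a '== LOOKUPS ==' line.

Process each operation:
  add 249.129.0.0/16 -> H0 at depth 16
  - 249.129.0.0/16 clear@16
  add 249.129.40.0/21 -> H1 at depth 21
  add 0.0.0.0/0 -> H0 at depth 0
  ? 249.129.40.0  path d0:H0→d1:-→d2:-→d3:-→d4:-→d5:-→d6:-→d7:-→d8:-→d9:-→d10:-→d11:-→d12:-→d13:-→d14:-→d15:-→d16:-→d17:-→d18:-→d19:-→d20:-→d21:H1  best=H1
  add 249.128.0.0/12 -> H0 at depth 12
  - 249.129.40.0/21 clear@21
  ? 249.130.17.0  path d0:H0→d1:-→d2:-→d3:-→d4:-→d5:-→d6:-→d7:-→d8:-→d9:-→d10:-→d11:-→d12:H0→d13:-→d14:-  best=H0
  ? 249.128.0.17  path d0:H0→d1:-→d2:-→d3:-→d4:-→d5:-→d6:-→d7:-→d8:-→d9:-→d10:-→d11:-→d12:H0→d13:-→d14:-→d15:-  best=H0
  add 178.120.218.11/32 -> H1 at depth 32
  - 0.0.0.0/0 clear@0
  add 0.0.0.0/0 -> H6 at depth 0
  ? 178.120.218.11  path d0:H6→d1:-→d2:-→d3:-→d4:-→d5:-→d6:-→d7:-→d8:-→d9:-→d10:-→d11:-→d12:-→d13:-→d14:-→d15:-→d16:-→d17:-→d18:-→d19:-→d20:-→d21:-→d22:-→d23:-→d24:-→d25:-→d26:-→d27:-→d28:-→d29:-→d30:-→d31:-→d32:H1  best=H1
  ? 249.128.7.135  path d0:H6→d1:-→d2:-→d3:-→d4:-→d5:-→d6:-→d7:-→d8:-→d9:-→d10:-→d11:-→d12:H0→d13:-→d14:-→d15:-  best=H0
  ? 178.120.218.11  path d0:H6→d1:-→d2:-→d3:-→d4:-→d5:-→d6:-→d7:-→d8:-→d9:-→d10:-→d11:-→d12:-→d13:-→d14:-→d15:-→d16:-→d17:-→d18:-→d19:-→d20:-→d21:-→d22:-→d23:-→d24:-→d25:-→d26:-→d27:-→d28:-→d29:-→d30:-→d31:-→d32:H1  best=H1
  ? 178.248.218.11  path d0:H6→d1:-→d2:-→d3:-→d4:-→d5:-→d6:-→d7:-→d8:-  best=H6
  - 0.0.0.0/0 clear@0
  add 248.0.0.0/6 -> H4 at depth 6
  ? 248.168.232.177  path d0:-→d1:-→d2:-→d3:-→d4:-→d5:-→d6:H4→d7:-  best=H4
  - 249.128.0.0/12 clear@12
  ? 178.120.218.11  path d0:-→d1:-→d2:-→d3:-→d4:-→d5:-→d6:-→d7:-→d8:-→d9:-→d10:-→d11:-→d12:-→d13:-→d14:-→d15:-→d16:-→d17:-→d18:-→d19:-→d20:-→d21:-→d22:-→d23:-→d24:-→d25:-→d26:-→d27:-→d28:-→d29:-→d30:-→d31:-→d32:H1  best=H1
  add 249.129.0.0/16 -> H2 at depth 16
  ? 249.129.87.129  path d0:-→d1:-→d2:-→d3:-→d4:-→d5:-→d6:H4→d7:-→d8:-→d9:-→d10:-→d11:-→d12:-→d13:-→d14:-→d15:-→d16:H2→d17:-  best=H2
  add 249.129.0.0/18 -> H3 at depth 18
  ? 249.129.0.49  path d0:-→d1:-→d2:-→d3:-→d4:-→d5:-→d6:H4→d7:-→d8:-→d9:-→d10:-→d11:-→d12:-→d13:-→d14:-→d15:-→d16:H2→d17:-→d18:H3  best=H3
  ? 178.120.218.11  path d0:-→d1:-→d2:-→d3:-→d4:-→d5:-→d6:-→d7:-→d8:-→d9:-→d10:-→d11:-→d12:-→d13:-→d14:-→d15:-→d16:-→d17:-→d18:-→d19:-→d20:-→d21:-→d22:-→d23:-→d24:-→d25:-→d26:-→d27:-→d28:-→d29:-→d30:-→d31:-→d32:H1  best=H1
  ? 249.129.1.246  path d0:-→d1:-→d2:-→d3:-→d4:-→d5:-→d6:H4→d7:-→d8:-→d9:-→d10:-→d11:-→d12:-→d13:-→d14:-→d15:-→d16:H2→d17:-→d18:H3  best=H3

== LOOKUPS ==
["H1","H0","H0","H1","H0","H1","H6","H4","H1","H2","H3","H1","H3"]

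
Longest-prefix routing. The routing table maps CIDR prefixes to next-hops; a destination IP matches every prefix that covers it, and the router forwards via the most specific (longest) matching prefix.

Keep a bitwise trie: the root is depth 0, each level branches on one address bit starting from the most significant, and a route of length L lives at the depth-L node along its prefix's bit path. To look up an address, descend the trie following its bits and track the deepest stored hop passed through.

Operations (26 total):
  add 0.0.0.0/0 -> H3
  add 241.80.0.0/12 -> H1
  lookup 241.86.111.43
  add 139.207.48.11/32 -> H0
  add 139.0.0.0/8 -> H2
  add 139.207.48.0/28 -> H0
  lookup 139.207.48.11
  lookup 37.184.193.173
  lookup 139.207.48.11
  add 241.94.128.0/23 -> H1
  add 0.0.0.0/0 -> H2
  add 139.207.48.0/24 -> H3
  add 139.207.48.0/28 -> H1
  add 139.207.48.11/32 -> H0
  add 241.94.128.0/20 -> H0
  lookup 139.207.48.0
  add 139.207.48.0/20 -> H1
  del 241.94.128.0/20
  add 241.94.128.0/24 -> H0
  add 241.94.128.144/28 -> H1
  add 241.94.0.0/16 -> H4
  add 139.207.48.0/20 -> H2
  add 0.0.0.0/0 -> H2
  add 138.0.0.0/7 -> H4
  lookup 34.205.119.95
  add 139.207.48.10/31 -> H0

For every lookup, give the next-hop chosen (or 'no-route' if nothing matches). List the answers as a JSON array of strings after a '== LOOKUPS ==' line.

Trace:
  add 0.0.0.0/0 -> H3 at depth 0
  add 241.80.0.0/12 -> H1 at depth 12
  Q 241.86.111.43: descend 111100010101 ; hops seen [H3,H1] ; pick H1
  add 139.207.48.11/32 -> H0 at depth 32
  add 139.0.0.0/8 -> H2 at depth 8
  add 139.207.48.0/28 -> H0 at depth 28
  Q 139.207.48.11: descend 10001011110011110011000000001011 ; hops seen [H3,H2,H0,H0] ; pick H0
  Q 37.184.193.173: descend ε ; hops seen [H3] ; pick H3
  Q 139.207.48.11: descend 10001011110011110011000000001011 ; hops seen [H3,H2,H0,H0] ; pick H0
  add 241.94.128.0/23 -> H1 at depth 23
  add 0.0.0.0/0 -> H2 at depth 0
  add 139.207.48.0/24 -> H3 at depth 24
  add 139.207.48.0/28 -> H1 at depth 28
  add 139.207.48.11/32 -> H0 at depth 32
  add 241.94.128.0/20 -> H0 at depth 20
  Q 139.207.48.0: descend 1000101111001111001100000000 ; hops seen [H2,H2,H3,H1] ; pick H1
  add 139.207.48.0/20 -> H1 at depth 20
  - 241.94.128.0/20 clear@20
  add 241.94.128.0/24 -> H0 at depth 24
  add 241.94.128.144/28 -> H1 at depth 28
  add 241.94.0.0/16 -> H4 at depth 16
  add 139.207.48.0/20 -> H2 at depth 20
  add 0.0.0.0/0 -> H2 at depth 0
  add 138.0.0.0/7 -> H4 at depth 7
  Q 34.205.119.95: descend ε ; hops seen [H2] ; pick H2
  add 139.207.48.10/31 -> H0 at depth 31

== LOOKUPS ==
["H1","H0","H3","H0","H1","H2"]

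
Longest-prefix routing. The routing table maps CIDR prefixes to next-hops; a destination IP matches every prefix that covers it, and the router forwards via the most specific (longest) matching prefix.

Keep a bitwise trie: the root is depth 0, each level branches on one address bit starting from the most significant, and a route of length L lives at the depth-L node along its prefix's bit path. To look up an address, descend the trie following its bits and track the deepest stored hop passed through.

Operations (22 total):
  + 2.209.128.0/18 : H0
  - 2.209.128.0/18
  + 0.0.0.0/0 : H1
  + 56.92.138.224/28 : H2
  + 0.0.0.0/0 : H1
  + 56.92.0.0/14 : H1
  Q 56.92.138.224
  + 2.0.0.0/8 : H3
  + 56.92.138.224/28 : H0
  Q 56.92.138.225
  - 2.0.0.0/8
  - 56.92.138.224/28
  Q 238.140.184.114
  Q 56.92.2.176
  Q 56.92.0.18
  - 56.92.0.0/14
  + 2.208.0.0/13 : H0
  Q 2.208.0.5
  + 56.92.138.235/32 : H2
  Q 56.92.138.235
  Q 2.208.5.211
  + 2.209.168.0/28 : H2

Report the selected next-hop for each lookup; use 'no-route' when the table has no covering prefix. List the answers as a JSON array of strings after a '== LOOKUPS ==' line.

Trace:
  add 2.209.128.0/18 -> H0 at depth 18
  del 2.209.128.0/18 (clear depth 18)
  add 0.0.0.0/0 -> H1 at depth 0
  add 56.92.138.224/28 -> H2 at depth 28
  add 0.0.0.0/0 -> H1 at depth 0
  add 56.92.0.0/14 -> H1 at depth 14
  ? 56.92.138.224  path d0:H1→d1:-→d2:-→d3:-→d4:-→d5:-→d6:-→d7:-→d8:-→d9:-→d10:-→d11:-→d12:-→d13:-→d14:H1→d15:-→d16:-→d17:-→d18:-→d19:-→d20:-→d21:-→d22:-→d23:-→d24:-→d25:-→d26:-→d27:-→d28:H2  best=H2
  add 2.0.0.0/8 -> H3 at depth 8
  add 56.92.138.224/28 -> H0 at depth 28
  ? 56.92.138.225  path d0:H1→d1:-→d2:-→d3:-→d4:-→d5:-→d6:-→d7:-→d8:-→d9:-→d10:-→d11:-→d12:-→d13:-→d14:H1→d15:-→d16:-→d17:-→d18:-→d19:-→d20:-→d21:-→d22:-→d23:-→d24:-→d25:-→d26:-→d27:-→d28:H0  best=H0
  del 2.0.0.0/8 (clear depth 8)
  del 56.92.138.224/28 (clear depth 28)
  ? 238.140.184.114  path d0:H1  best=H1
  ? 56.92.2.176  path d0:H1→d1:-→d2:-→d3:-→d4:-→d5:-→d6:-→d7:-→d8:-→d9:-→d10:-→d11:-→d12:-→d13:-→d14:H1→d15:-→d16:-  best=H1
  ? 56.92.0.18  path d0:H1→d1:-→d2:-→d3:-→d4:-→d5:-→d6:-→d7:-→d8:-→d9:-→d10:-→d11:-→d12:-→d13:-→d14:H1→d15:-→d16:-  best=H1
  del 56.92.0.0/14 (clear depth 14)
  add 2.208.0.0/13 -> H0 at depth 13
  ? 2.208.0.5  path d0:H1→d1:-→d2:-→d3:-→d4:-→d5:-→d6:-→d7:-→d8:-→d9:-→d10:-→d11:-→d12:-→d13:H0→d14:-→d15:-  best=H0
  add 56.92.138.235/32 -> H2 at depth 32
  ? 56.92.138.235  path d0:H1→d1:-→d2:-→d3:-→d4:-→d5:-→d6:-→d7:-→d8:-→d9:-→d10:-→d11:-→d12:-→d13:-→d14:-→d15:-→d16:-→d17:-→d18:-→d19:-→d20:-→d21:-→d22:-→d23:-→d24:-→d25:-→d26:-→d27:-→d28:-→d29:-→d30:-→d31:-→d32:H2  best=H2
  ? 2.208.5.211  path d0:H1→d1:-→d2:-→d3:-→d4:-→d5:-→d6:-→d7:-→d8:-→d9:-→d10:-→d11:-→d12:-→d13:H0→d14:-→d15:-  best=H0
  add 2.209.168.0/28 -> H2 at depth 28

== LOOKUPS ==
["H2","H0","H1","H1","H1","H0","H2","H0"]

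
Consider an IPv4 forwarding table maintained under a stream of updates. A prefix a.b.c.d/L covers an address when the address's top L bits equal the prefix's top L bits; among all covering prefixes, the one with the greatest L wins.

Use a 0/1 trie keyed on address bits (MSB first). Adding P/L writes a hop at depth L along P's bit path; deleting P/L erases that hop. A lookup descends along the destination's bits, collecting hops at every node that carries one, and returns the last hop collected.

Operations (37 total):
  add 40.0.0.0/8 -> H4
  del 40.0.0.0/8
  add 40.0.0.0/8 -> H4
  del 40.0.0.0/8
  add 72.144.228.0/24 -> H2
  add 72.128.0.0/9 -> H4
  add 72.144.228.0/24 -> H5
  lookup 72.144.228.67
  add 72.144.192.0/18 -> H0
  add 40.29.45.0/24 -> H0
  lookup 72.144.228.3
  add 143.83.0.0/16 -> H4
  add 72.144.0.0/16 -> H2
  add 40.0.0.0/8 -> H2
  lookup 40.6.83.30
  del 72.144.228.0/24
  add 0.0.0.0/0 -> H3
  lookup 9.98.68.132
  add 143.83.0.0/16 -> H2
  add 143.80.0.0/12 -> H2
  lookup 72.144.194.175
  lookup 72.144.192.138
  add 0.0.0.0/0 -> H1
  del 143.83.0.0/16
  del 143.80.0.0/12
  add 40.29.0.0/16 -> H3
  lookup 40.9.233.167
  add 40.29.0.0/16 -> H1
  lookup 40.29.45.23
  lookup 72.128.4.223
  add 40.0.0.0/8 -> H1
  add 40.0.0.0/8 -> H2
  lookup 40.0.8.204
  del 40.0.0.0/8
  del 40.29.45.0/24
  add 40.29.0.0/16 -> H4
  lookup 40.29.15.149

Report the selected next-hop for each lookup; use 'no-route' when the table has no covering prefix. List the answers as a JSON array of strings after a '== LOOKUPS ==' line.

Trace:
  add 40.0.0.0/8 -> H4 at depth 8
  - 40.0.0.0/8 clear@8
  add 40.0.0.0/8 -> H4 at depth 8
  - 40.0.0.0/8 clear@8
  add 72.144.228.0/24 -> H2 at depth 24
  add 72.128.0.0/9 -> H4 at depth 9
  add 72.144.228.0/24 -> H5 at depth 24
  ? 72.144.228.67  path d0:-→d1:-→d2:-→d3:-→d4:-→d5:-→d6:-→d7:-→d8:-→d9:H4→d10:-→d11:-→d12:-→d13:-→d14:-→d15:-→d16:-→d17:-→d18:-→d19:-→d20:-→d21:-→d22:-→d23:-→d24:H5  best=H5
  add 72.144.192.0/18 -> H0 at depth 18
  add 40.29.45.0/24 -> H0 at depth 24
  ? 72.144.228.3  path d0:-→d1:-→d2:-→d3:-→d4:-→d5:-→d6:-→d7:-→d8:-→d9:H4→d10:-→d11:-→d12:-→d13:-→d14:-→d15:-→d16:-→d17:-→d18:H0→d19:-→d20:-→d21:-→d22:-→d23:-→d24:H5  best=H5
  add 143.83.0.0/16 -> H4 at depth 16
  add 72.144.0.0/16 -> H2 at depth 16
  add 40.0.0.0/8 -> H2 at depth 8
  ? 40.6.83.30  path d0:-→d1:-→d2:-→d3:-→d4:-→d5:-→d6:-→d7:-→d8:H2→d9:-→d10:-→d11:-  best=H2
  - 72.144.228.0/24 clear@24
  add 0.0.0.0/0 -> H3 at depth 0
  ? 9.98.68.132  path d0:H3→d1:-→d2:-  best=H3
  add 143.83.0.0/16 -> H2 at depth 16
  add 143.80.0.0/12 -> H2 at depth 12
  ? 72.144.194.175  path d0:H3→d1:-→d2:-→d3:-→d4:-→d5:-→d6:-→d7:-→d8:-→d9:H4→d10:-→d11:-→d12:-→d13:-→d14:-→d15:-→d16:H2→d17:-→d18:H0  best=H0
  ? 72.144.192.138  path d0:H3→d1:-→d2:-→d3:-→d4:-→d5:-→d6:-→d7:-→d8:-→d9:H4→d10:-→d11:-→d12:-→d13:-→d14:-→d15:-→d16:H2→d17:-→d18:H0  best=H0
  add 0.0.0.0/0 -> H1 at depth 0
  - 143.83.0.0/16 clear@16
  - 143.80.0.0/12 clear@12
  add 40.29.0.0/16 -> H3 at depth 16
  ? 40.9.233.167  path d0:H1→d1:-→d2:-→d3:-→d4:-→d5:-→d6:-→d7:-→d8:H2→d9:-→d10:-→d11:-  best=H2
  add 40.29.0.0/16 -> H1 at depth 16
  ? 40.29.45.23  path d0:H1→d1:-→d2:-→d3:-→d4:-→d5:-→d6:-→d7:-→d8:H2→d9:-→d10:-→d11:-→d12:-→d13:-→d14:-→d15:-→d16:H1→d17:-→d18:-→d19:-→d20:-→d21:-→d22:-→d23:-→d24:H0  best=H0
  ? 72.128.4.223  path d0:H1→d1:-→d2:-→d3:-→d4:-→d5:-→d6:-→d7:-→d8:-→d9:H4→d10:-→d11:-  best=H4
  add 40.0.0.0/8 -> H1 at depth 8
  add 40.0.0.0/8 -> H2 at depth 8
  ? 40.0.8.204  path d0:H1→d1:-→d2:-→d3:-→d4:-→d5:-→d6:-→d7:-→d8:H2→d9:-→d10:-→d11:-  best=H2
  - 40.0.0.0/8 clear@8
  - 40.29.45.0/24 clear@24
  add 40.29.0.0/16 -> H4 at depth 16
  ? 40.29.15.149  path d0:H1→d1:-→d2:-→d3:-→d4:-→d5:-→d6:-→d7:-→d8:-→d9:-→d10:-→d11:-→d12:-→d13:-→d14:-→d15:-→d16:H4→d17:-→d18:-  best=H4

== LOOKUPS ==
["H5","H5","H2","H3","H0","H0","H2","H0","H4","H2","H4"]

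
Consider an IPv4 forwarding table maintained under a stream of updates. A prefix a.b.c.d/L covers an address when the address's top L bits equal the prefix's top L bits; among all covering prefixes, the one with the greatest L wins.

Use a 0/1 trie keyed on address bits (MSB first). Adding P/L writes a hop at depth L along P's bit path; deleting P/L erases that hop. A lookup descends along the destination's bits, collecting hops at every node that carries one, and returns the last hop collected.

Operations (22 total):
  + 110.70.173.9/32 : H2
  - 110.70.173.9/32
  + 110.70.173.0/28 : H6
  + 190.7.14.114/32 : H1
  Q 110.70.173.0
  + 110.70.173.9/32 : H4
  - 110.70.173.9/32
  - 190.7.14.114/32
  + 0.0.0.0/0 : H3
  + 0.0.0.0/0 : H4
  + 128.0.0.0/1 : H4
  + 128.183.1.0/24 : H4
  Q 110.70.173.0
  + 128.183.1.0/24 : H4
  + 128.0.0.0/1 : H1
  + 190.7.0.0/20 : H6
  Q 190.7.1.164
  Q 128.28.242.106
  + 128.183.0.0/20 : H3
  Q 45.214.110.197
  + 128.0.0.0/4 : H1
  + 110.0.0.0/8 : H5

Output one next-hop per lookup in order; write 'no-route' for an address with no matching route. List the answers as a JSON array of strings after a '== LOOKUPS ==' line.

Process each operation:
  + 110.70.173.9/32 (H2) depth=32
  - 110.70.173.9/32 clear@32
  + 110.70.173.0/28 (H6) depth=28
  + 190.7.14.114/32 (H1) depth=32
  ? 110.70.173.0  path d0:-→d1:-→d2:-→d3:-→d4:-→d5:-→d6:-→d7:-→d8:-→d9:-→d10:-→d11:-→d12:-→d13:-→d14:-→d15:-→d16:-→d17:-→d18:-→d19:-→d20:-→d21:-→d22:-→d23:-→d24:-→d25:-→d26:-→d27:-→d28:H6  best=H6
  + 110.70.173.9/32 (H4) depth=32
  - 110.70.173.9/32 clear@32
  - 190.7.14.114/32 clear@32
  + 0.0.0.0/0 (H3) depth=0
  + 0.0.0.0/0 (H4) depth=0
  + 128.0.0.0/1 (H4) depth=1
  + 128.183.1.0/24 (H4) depth=24
  ? 110.70.173.0  path d0:H4→d1:-→d2:-→d3:-→d4:-→d5:-→d6:-→d7:-→d8:-→d9:-→d10:-→d11:-→d12:-→d13:-→d14:-→d15:-→d16:-→d17:-→d18:-→d19:-→d20:-→d21:-→d22:-→d23:-→d24:-→d25:-→d26:-→d27:-→d28:H6  best=H6
  + 128.183.1.0/24 (H4) depth=24
  + 128.0.0.0/1 (H1) depth=1
  + 190.7.0.0/20 (H6) depth=20
  ? 190.7.1.164  path d0:H4→d1:H1→d2:-→d3:-→d4:-→d5:-→d6:-→d7:-→d8:-→d9:-→d10:-→d11:-→d12:-→d13:-→d14:-→d15:-→d16:-→d17:-→d18:-→d19:-→d20:H6  best=H6
  ? 128.28.242.106  path d0:H4→d1:H1→d2:-→d3:-→d4:-→d5:-→d6:-→d7:-→d8:-  best=H1
  + 128.183.0.0/20 (H3) depth=20
  ? 45.214.110.197  path d0:H4→d1:-  best=H4
  + 128.0.0.0/4 (H1) depth=4
  + 110.0.0.0/8 (H5) depth=8

== LOOKUPS ==
["H6","H6","H6","H1","H4"]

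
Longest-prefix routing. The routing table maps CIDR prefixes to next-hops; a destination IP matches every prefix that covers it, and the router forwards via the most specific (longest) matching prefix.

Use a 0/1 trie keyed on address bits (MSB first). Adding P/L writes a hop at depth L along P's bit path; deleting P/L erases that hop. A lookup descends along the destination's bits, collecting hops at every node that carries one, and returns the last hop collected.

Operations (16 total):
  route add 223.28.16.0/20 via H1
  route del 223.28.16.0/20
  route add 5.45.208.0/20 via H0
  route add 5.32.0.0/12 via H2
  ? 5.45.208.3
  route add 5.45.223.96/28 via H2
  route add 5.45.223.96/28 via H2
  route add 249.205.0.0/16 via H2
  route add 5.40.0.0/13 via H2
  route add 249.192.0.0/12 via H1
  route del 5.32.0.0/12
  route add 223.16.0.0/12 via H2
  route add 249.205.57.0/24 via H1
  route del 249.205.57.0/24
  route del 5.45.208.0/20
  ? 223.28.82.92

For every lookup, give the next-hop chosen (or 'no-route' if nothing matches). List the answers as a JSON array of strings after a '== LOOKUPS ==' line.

Apply in order:
  add 223.28.16.0/20 -> H1 at depth 20
  del 223.28.16.0/20 (clear depth 20)
  add 5.45.208.0/20 -> H0 at depth 20
  add 5.32.0.0/12 -> H2 at depth 12
  ? 5.45.208.3  path d0:-→d1:-→d2:-→d3:-→d4:-→d5:-→d6:-→d7:-→d8:-→d9:-→d10:-→d11:-→d12:H2→d13:-→d14:-→d15:-→d16:-→d17:-→d18:-→d19:-→d20:H0  best=H0
  add 5.45.223.96/28 -> H2 at depth 28
  add 5.45.223.96/28 -> H2 at depth 28
  add 249.205.0.0/16 -> H2 at depth 16
  add 5.40.0.0/13 -> H2 at depth 13
  add 249.192.0.0/12 -> H1 at depth 12
  del 5.32.0.0/12 (clear depth 12)
  add 223.16.0.0/12 -> H2 at depth 12
  add 249.205.57.0/24 -> H1 at depth 24
  del 249.205.57.0/24 (clear depth 24)
  del 5.45.208.0/20 (clear depth 20)
  ? 223.28.82.92  path d0:-→d1:-→d2:-→d3:-→d4:-→d5:-→d6:-→d7:-→d8:-→d9:-→d10:-→d11:-→d12:H2→d13:-→d14:-→d15:-→d16:-→d17:-  best=H2

== LOOKUPS ==
["H0","H2"]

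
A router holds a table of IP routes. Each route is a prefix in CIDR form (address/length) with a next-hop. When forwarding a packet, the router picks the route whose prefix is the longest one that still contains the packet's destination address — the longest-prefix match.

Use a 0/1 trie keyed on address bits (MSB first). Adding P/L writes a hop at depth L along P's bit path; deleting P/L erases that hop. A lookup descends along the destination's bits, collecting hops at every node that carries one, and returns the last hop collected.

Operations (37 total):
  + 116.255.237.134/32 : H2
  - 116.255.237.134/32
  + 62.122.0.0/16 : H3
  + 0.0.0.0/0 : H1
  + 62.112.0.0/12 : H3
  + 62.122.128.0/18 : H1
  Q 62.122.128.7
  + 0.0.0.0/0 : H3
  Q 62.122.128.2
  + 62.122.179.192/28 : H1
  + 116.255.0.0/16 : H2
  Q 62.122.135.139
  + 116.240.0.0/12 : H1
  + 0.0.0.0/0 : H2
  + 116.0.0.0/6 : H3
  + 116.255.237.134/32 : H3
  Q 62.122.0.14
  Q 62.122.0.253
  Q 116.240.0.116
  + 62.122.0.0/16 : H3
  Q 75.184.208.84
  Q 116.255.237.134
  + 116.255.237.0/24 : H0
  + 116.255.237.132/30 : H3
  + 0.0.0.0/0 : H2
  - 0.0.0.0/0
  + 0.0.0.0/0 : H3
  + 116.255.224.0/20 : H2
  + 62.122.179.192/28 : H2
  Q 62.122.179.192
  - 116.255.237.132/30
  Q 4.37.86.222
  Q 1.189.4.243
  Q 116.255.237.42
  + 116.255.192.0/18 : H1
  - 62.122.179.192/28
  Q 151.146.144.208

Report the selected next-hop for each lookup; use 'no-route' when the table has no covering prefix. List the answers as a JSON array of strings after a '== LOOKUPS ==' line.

Trace:
  add 116.255.237.134/32 -> H2 at depth 32
  del 116.255.237.134/32 (clear depth 32)
  add 62.122.0.0/16 -> H3 at depth 16
  add 0.0.0.0/0 -> H1 at depth 0
  add 62.112.0.0/12 -> H3 at depth 12
  add 62.122.128.0/18 -> H1 at depth 18
  ? 62.122.128.7  path d0:H1→d1:-→d2:-→d3:-→d4:-→d5:-→d6:-→d7:-→d8:-→d9:-→d10:-→d11:-→d12:H3→d13:-→d14:-→d15:-→d16:H3→d17:-→d18:H1  best=H1
  add 0.0.0.0/0 -> H3 at depth 0
  ? 62.122.128.2  path d0:H3→d1:-→d2:-→d3:-→d4:-→d5:-→d6:-→d7:-→d8:-→d9:-→d10:-→d11:-→d12:H3→d13:-→d14:-→d15:-→d16:H3→d17:-→d18:H1  best=H1
  add 62.122.179.192/28 -> H1 at depth 28
  add 116.255.0.0/16 -> H2 at depth 16
  ? 62.122.135.139  path d0:H3→d1:-→d2:-→d3:-→d4:-→d5:-→d6:-→d7:-→d8:-→d9:-→d10:-→d11:-→d12:H3→d13:-→d14:-→d15:-→d16:H3→d17:-→d18:H1  best=H1
  add 116.240.0.0/12 -> H1 at depth 12
  add 0.0.0.0/0 -> H2 at depth 0
  add 116.0.0.0/6 -> H3 at depth 6
  add 116.255.237.134/32 -> H3 at depth 32
  ? 62.122.0.14  path d0:H2→d1:-→d2:-→d3:-→d4:-→d5:-→d6:-→d7:-→d8:-→d9:-→d10:-→d11:-→d12:H3→d13:-→d14:-→d15:-→d16:H3  best=H3
  ? 62.122.0.253  path d0:H2→d1:-→d2:-→d3:-→d4:-→d5:-→d6:-→d7:-→d8:-→d9:-→d10:-→d11:-→d12:H3→d13:-→d14:-→d15:-→d16:H3  best=H3
  ? 116.240.0.116  path d0:H2→d1:-→d2:-→d3:-→d4:-→d5:-→d6:H3→d7:-→d8:-→d9:-→d10:-→d11:-→d12:H1  best=H1
  add 62.122.0.0/16 -> H3 at depth 16
  ? 75.184.208.84  path d0:H2→d1:-→d2:-  best=H2
  ? 116.255.237.134  path d0:H2→d1:-→d2:-→d3:-→d4:-→d5:-→d6:H3→d7:-→d8:-→d9:-→d10:-→d11:-→d12:H1→d13:-→d14:-→d15:-→d16:H2→d17:-→d18:-→d19:-→d20:-→d21:-→d22:-→d23:-→d24:-→d25:-→d26:-→d27:-→d28:-→d29:-→d30:-→d31:-→d32:H3  best=H3
  add 116.255.237.0/24 -> H0 at depth 24
  add 116.255.237.132/30 -> H3 at depth 30
  add 0.0.0.0/0 -> H2 at depth 0
  del 0.0.0.0/0 (clear depth 0)
  add 0.0.0.0/0 -> H3 at depth 0
  add 116.255.224.0/20 -> H2 at depth 20
  add 62.122.179.192/28 -> H2 at depth 28
  ? 62.122.179.192  path d0:H3→d1:-→d2:-→d3:-→d4:-→d5:-→d6:-→d7:-→d8:-→d9:-→d10:-→d11:-→d12:H3→d13:-→d14:-→d15:-→d16:H3→d17:-→d18:H1→d19:-→d20:-→d21:-→d22:-→d23:-→d24:-→d25:-→d26:-→d27:-→d28:H2  best=H2
  del 116.255.237.132/30 (clear depth 30)
  ? 4.37.86.222  path d0:H3→d1:-→d2:-  best=H3
  ? 1.189.4.243  path d0:H3→d1:-→d2:-  best=H3
  ? 116.255.237.42  path d0:H3→d1:-→d2:-→d3:-→d4:-→d5:-→d6:H3→d7:-→d8:-→d9:-→d10:-→d11:-→d12:H1→d13:-→d14:-→d15:-→d16:H2→d17:-→d18:-→d19:-→d20:H2→d21:-→d22:-→d23:-→d24:H0  best=H0
  add 116.255.192.0/18 -> H1 at depth 18
  del 62.122.179.192/28 (clear depth 28)
  ? 151.146.144.208  path d0:H3  best=H3

== LOOKUPS ==
["H1","H1","H1","H3","H3","H1","H2","H3","H2","H3","H3","H0","H3"]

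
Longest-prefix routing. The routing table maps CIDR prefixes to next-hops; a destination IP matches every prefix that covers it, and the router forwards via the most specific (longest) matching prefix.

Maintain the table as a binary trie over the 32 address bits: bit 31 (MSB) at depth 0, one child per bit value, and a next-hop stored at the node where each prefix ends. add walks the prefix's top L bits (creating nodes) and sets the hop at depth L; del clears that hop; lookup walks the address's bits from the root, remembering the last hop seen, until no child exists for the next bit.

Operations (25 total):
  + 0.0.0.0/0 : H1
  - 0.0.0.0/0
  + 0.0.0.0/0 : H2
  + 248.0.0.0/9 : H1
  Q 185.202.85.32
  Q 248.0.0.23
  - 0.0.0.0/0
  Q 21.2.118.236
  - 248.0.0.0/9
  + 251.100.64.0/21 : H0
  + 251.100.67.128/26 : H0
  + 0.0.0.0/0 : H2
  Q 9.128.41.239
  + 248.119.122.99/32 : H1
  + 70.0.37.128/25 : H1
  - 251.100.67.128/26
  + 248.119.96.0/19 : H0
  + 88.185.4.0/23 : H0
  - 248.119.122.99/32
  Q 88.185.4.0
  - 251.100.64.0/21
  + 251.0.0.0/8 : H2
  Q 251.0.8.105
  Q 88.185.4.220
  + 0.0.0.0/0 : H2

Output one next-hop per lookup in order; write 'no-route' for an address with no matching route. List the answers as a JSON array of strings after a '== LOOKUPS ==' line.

Apply in order:
  + 0.0.0.0/0 (H1) depth=0
  - 0.0.0.0/0 clear@0
  + 0.0.0.0/0 (H2) depth=0
  + 248.0.0.0/9 (H1) depth=9
  ? 185.202.85.32  path d0:H2→d1:-  best=H2
  ? 248.0.0.23  path d0:H2→d1:-→d2:-→d3:-→d4:-→d5:-→d6:-→d7:-→d8:-→d9:H1  best=H1
  - 0.0.0.0/0 clear@0
  ? 21.2.118.236  path d0:-  best=no-route
  - 248.0.0.0/9 clear@9
  + 251.100.64.0/21 (H0) depth=21
  + 251.100.67.128/26 (H0) depth=26
  + 0.0.0.0/0 (H2) depth=0
  ? 9.128.41.239  path d0:H2  best=H2
  + 248.119.122.99/32 (H1) depth=32
  + 70.0.37.128/25 (H1) depth=25
  - 251.100.67.128/26 clear@26
  + 248.119.96.0/19 (H0) depth=19
  + 88.185.4.0/23 (H0) depth=23
  - 248.119.122.99/32 clear@32
  ? 88.185.4.0  path d0:H2→d1:-→d2:-→d3:-→d4:-→d5:-→d6:-→d7:-→d8:-→d9:-→d10:-→d11:-→d12:-→d13:-→d14:-→d15:-→d16:-→d17:-→d18:-→d19:-→d20:-→d21:-→d22:-→d23:H0  best=H0
  - 251.100.64.0/21 clear@21
  + 251.0.0.0/8 (H2) depth=8
  ? 251.0.8.105  path d0:H2→d1:-→d2:-→d3:-→d4:-→d5:-→d6:-→d7:-→d8:H2→d9:-  best=H2
  ? 88.185.4.220  path d0:H2→d1:-→d2:-→d3:-→d4:-→d5:-→d6:-→d7:-→d8:-→d9:-→d10:-→d11:-→d12:-→d13:-→d14:-→d15:-→d16:-→d17:-→d18:-→d19:-→d20:-→d21:-→d22:-→d23:H0  best=H0
  + 0.0.0.0/0 (H2) depth=0

== LOOKUPS ==
["H2","H1","no-route","H2","H0","H2","H0"]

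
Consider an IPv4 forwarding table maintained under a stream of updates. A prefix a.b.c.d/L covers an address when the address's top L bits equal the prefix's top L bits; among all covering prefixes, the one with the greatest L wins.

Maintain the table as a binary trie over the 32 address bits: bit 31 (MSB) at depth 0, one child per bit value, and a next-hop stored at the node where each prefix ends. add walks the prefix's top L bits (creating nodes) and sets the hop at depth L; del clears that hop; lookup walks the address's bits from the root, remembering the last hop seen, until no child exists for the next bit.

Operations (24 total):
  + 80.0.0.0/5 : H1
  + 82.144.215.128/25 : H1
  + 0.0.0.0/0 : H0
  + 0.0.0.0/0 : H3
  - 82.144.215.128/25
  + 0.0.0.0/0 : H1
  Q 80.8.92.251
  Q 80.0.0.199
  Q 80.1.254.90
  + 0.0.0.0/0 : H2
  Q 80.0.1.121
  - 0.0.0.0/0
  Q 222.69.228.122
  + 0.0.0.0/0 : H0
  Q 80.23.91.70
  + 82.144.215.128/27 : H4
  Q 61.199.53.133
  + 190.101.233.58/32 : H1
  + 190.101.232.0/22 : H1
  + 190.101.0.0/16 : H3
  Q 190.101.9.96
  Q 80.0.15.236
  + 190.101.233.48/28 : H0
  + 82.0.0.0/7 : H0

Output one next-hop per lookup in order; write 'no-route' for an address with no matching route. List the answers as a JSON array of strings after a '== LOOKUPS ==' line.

Process each operation:
  add 80.0.0.0/5 -> H1 at depth 5
  add 82.144.215.128/25 -> H1 at depth 25
  add 0.0.0.0/0 -> H0 at depth 0
  add 0.0.0.0/0 -> H3 at depth 0
  del 82.144.215.128/25 (clear depth 25)
  add 0.0.0.0/0 -> H1 at depth 0
  ? 80.8.92.251  path d0:H1→d1:-→d2:-→d3:-→d4:-→d5:H1→d6:-  best=H1
  ? 80.0.0.199  path d0:H1→d1:-→d2:-→d3:-→d4:-→d5:H1→d6:-  best=H1
  ? 80.1.254.90  path d0:H1→d1:-→d2:-→d3:-→d4:-→d5:H1→d6:-  best=H1
  add 0.0.0.0/0 -> H2 at depth 0
  ? 80.0.1.121  path d0:H2→d1:-→d2:-→d3:-→d4:-→d5:H1→d6:-  best=H1
  del 0.0.0.0/0 (clear depth 0)
  ? 222.69.228.122  path d0:-  best=no-route
  add 0.0.0.0/0 -> H0 at depth 0
  ? 80.23.91.70  path d0:H0→d1:-→d2:-→d3:-→d4:-→d5:H1→d6:-  best=H1
  add 82.144.215.128/27 -> H4 at depth 27
  ? 61.199.53.133  path d0:H0→d1:-  best=H0
  add 190.101.233.58/32 -> H1 at depth 32
  add 190.101.232.0/22 -> H1 at depth 22
  add 190.101.0.0/16 -> H3 at depth 16
  ? 190.101.9.96  path d0:H0→d1:-→d2:-→d3:-→d4:-→d5:-→d6:-→d7:-→d8:-→d9:-→d10:-→d11:-→d12:-→d13:-→d14:-→d15:-→d16:H3  best=H3
  ? 80.0.15.236  path d0:H0→d1:-→d2:-→d3:-→d4:-→d5:H1→d6:-  best=H1
  add 190.101.233.48/28 -> H0 at depth 28
  add 82.0.0.0/7 -> H0 at depth 7

== LOOKUPS ==
["H1","H1","H1","H1","no-route","H1","H0","H3","H1"]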